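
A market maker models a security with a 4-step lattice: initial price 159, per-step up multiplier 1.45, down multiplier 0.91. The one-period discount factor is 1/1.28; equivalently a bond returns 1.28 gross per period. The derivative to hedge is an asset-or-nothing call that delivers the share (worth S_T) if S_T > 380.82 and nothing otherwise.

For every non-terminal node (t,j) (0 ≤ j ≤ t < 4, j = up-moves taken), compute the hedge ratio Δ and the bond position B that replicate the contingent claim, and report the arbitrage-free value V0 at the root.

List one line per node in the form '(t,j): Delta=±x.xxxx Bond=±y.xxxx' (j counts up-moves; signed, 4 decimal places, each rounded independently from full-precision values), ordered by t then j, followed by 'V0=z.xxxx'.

The replicating-portfolio and risk-neutral prices coincide; use p* = (1.28−0.91)/(1.45−0.91) = 0.6852 for the latter.
Terminal values V(4,·): V(4,0)=0.0000, V(4,1)=0.0000, V(4,2)=0.0000, V(4,3)=441.1056, V(4,4)=702.8605
(3,0): S=119.8178. Δ = (V_up−V_dn)/(S_up−S_dn) = (0.0000−0.0000)/(173.7358−109.0342) = 0.0000. V = [p*·0.0000 + (1−p*)·0.0000]/1.28 = 0.0000. B = V − Δ·S = 0.0000.
(3,1): S=190.9185. Δ = (V_up−V_dn)/(S_up−S_dn) = (0.0000−0.0000)/(276.8318−173.7358) = 0.0000. V = [p*·0.0000 + (1−p*)·0.0000]/1.28 = 0.0000. B = V − Δ·S = 0.0000.
(3,2): S=304.2107. Δ = (V_up−V_dn)/(S_up−S_dn) = (441.1056−0.0000)/(441.1056−276.8318) = 2.6852. V = [p*·441.1056 + (1−p*)·0.0000]/1.28 = 236.1242. B = V − Δ·S = -580.7379.
(3,3): S=484.7314. Δ = (V_up−V_dn)/(S_up−S_dn) = (702.8605−441.1056)/(702.8605−441.1056) = 1.0000. V = [p*·702.8605 + (1−p*)·441.1056]/1.28 = 484.7314. B = V − Δ·S = 0.0000.
(2,0): S=131.6679. Δ = (V_up−V_dn)/(S_up−S_dn) = (0.0000−0.0000)/(190.9185−119.8178) = 0.0000. V = [p*·0.0000 + (1−p*)·0.0000]/1.28 = 0.0000. B = V − Δ·S = 0.0000.
(2,1): S=209.8005. Δ = (V_up−V_dn)/(S_up−S_dn) = (236.1242−0.0000)/(304.2107−190.9185) = 2.0842. V = [p*·236.1242 + (1−p*)·0.0000]/1.28 = 126.3975. B = V − Δ·S = -310.8695.
(2,2): S=334.2975. Δ = (V_up−V_dn)/(S_up−S_dn) = (484.7314−236.1242)/(484.7314−304.2107) = 1.3772. V = [p*·484.7314 + (1−p*)·236.1242]/1.28 = 317.5517. B = V − Δ·S = -142.8320.
(1,0): S=144.6900. Δ = (V_up−V_dn)/(S_up−S_dn) = (126.3975−0.0000)/(209.8005−131.6679) = 1.6177. V = [p*·126.3975 + (1−p*)·0.0000]/1.28 = 67.6607. B = V − Δ·S = -166.4088.
(1,1): S=230.5500. Δ = (V_up−V_dn)/(S_up−S_dn) = (317.5517−126.3975)/(334.2975−209.8005) = 1.5354. V = [p*·317.5517 + (1−p*)·126.3975]/1.28 = 201.0731. B = V − Δ·S = -152.9162.
(0,0): S=159.0000. Δ = (V_up−V_dn)/(S_up−S_dn) = (201.0731−67.6607)/(230.5500−144.6900) = 1.5538. V = [p*·201.0731 + (1−p*)·67.6607]/1.28 = 124.2757. B = V − Δ·S = -122.7842.
The time-0 hedge costs 124.2757, which is the no-arbitrage price.

(0,0): Delta=1.5538 Bond=-122.7842
(1,0): Delta=1.6177 Bond=-166.4088
(1,1): Delta=1.5354 Bond=-152.9162
(2,0): Delta=0.0000 Bond=0.0000
(2,1): Delta=2.0842 Bond=-310.8695
(2,2): Delta=1.3772 Bond=-142.8320
(3,0): Delta=0.0000 Bond=0.0000
(3,1): Delta=0.0000 Bond=0.0000
(3,2): Delta=2.6852 Bond=-580.7379
(3,3): Delta=1.0000 Bond=0.0000
V0=124.2757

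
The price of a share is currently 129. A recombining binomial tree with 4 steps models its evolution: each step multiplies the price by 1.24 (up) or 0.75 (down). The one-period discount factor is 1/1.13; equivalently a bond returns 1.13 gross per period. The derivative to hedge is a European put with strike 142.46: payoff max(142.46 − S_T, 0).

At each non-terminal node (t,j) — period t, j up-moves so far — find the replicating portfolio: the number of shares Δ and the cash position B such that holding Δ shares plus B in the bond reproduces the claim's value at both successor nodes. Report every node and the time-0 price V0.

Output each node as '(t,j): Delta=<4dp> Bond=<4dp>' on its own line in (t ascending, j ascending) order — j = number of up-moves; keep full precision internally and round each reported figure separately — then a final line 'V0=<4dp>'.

(0,0): Delta=-0.1972 Bond=30.6502
(1,0): Delta=-0.5827 Bond=71.9332
(1,1): Delta=-0.1297 Bond=23.8379
(2,0): Delta=-1.0000 Bond=111.5671
(2,1): Delta=-0.5096 Bond=72.5184
(2,2): Delta=-0.0631 Bond=13.7421
(3,0): Delta=-1.0000 Bond=126.0708
(3,1): Delta=-1.0000 Bond=126.0708
(3,2): Delta=-0.4237 Bond=69.1728
(3,3): Delta=0.0000 Bond=0.0000
V0=5.2172

The replicating-portfolio and risk-neutral prices coincide; use p* = (1.13−0.75)/(1.24−0.75) = 0.7755 for the latter.
At expiry t=4: V(4,0)=101.6436, V(4,1)=74.9769, V(4,2)=30.8879, V(4,3)=0.0000, V(4,4)=0.0000
Node (3,0) S=54.4219: V=(p*·74.9769+(1−p*)·101.6436)/1.13=71.6489; Δ=(74.9769−101.6436)/(67.4831−40.8164)=-1.0000; B=V−Δ·S=126.0708
Node (3,1) S=89.9775: V=(p*·30.8879+(1−p*)·74.9769)/1.13=36.0933; Δ=(30.8879−74.9769)/(111.5721−67.4831)=-1.0000; B=V−Δ·S=126.0708
Node (3,2) S=148.7628: V=(p*·0.0000+(1−p*)·30.8879)/1.13=6.1363; Δ=(0.0000−30.8879)/(184.4659−111.5721)=-0.4237; B=V−Δ·S=69.1728
Node (3,3) S=245.9545: V=(p*·0.0000+(1−p*)·0.0000)/1.13=0.0000; Δ=(0.0000−0.0000)/(304.9836−184.4659)=0.0000; B=V−Δ·S=0.0000
Node (2,0) S=72.5625: V=(p*·36.0933+(1−p*)·71.6489)/1.13=39.0046; Δ=(36.0933−71.6489)/(89.9775−54.4219)=-1.0000; B=V−Δ·S=111.5671
Node (2,1) S=119.9700: V=(p*·6.1363+(1−p*)·36.0933)/1.13=11.3817; Δ=(6.1363−36.0933)/(148.7628−89.9775)=-0.5096; B=V−Δ·S=72.5184
Node (2,2) S=198.3504: V=(p*·0.0000+(1−p*)·6.1363)/1.13=1.2191; Δ=(0.0000−6.1363)/(245.9545−148.7628)=-0.0631; B=V−Δ·S=13.7421
Node (1,0) S=96.7500: V=(p*·11.3817+(1−p*)·39.0046)/1.13=15.5600; Δ=(11.3817−39.0046)/(119.9700−72.5625)=-0.5827; B=V−Δ·S=71.9332
Node (1,1) S=159.9600: V=(p*·1.2191+(1−p*)·11.3817)/1.13=3.0978; Δ=(1.2191−11.3817)/(198.3504−119.9700)=-0.1297; B=V−Δ·S=23.8379
Node (0,0) S=129.0000: V=(p*·3.0978+(1−p*)·15.5600)/1.13=5.2172; Δ=(3.0978−15.5600)/(159.9600−96.7500)=-0.1972; B=V−Δ·S=30.6502
Each (Δ,B) replicates both successor values, so the strategy is self-financing and V0 is arbitrage-free.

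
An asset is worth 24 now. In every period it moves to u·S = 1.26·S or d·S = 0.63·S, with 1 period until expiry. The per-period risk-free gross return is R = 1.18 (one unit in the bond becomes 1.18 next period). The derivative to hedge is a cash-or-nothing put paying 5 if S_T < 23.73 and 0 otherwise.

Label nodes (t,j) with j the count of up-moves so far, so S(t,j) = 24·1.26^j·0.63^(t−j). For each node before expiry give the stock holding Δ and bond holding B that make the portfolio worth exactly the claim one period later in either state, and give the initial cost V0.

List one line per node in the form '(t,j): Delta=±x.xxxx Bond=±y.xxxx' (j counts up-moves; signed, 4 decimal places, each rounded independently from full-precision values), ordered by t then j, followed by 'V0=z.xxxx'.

(0,0): Delta=-0.3307 Bond=8.4746
V0=0.5381

Risk-neutral probability p* = (R−d)/(u−d) = (1.18−0.63)/(1.26−0.63) = 0.8730.
Terminal values V(1,·): V(1,0)=5.0000, V(1,1)=0.0000
(0,0): S=24.0000. Δ = (V_up−V_dn)/(S_up−S_dn) = (0.0000−5.0000)/(30.2400−15.1200) = -0.3307. V = [p*·0.0000 + (1−p*)·5.0000]/1.18 = 0.5381. B = V − Δ·S = 8.4746.
Check: Δ(0,0)·S0 + B(0,0) = 0.5381 = V0.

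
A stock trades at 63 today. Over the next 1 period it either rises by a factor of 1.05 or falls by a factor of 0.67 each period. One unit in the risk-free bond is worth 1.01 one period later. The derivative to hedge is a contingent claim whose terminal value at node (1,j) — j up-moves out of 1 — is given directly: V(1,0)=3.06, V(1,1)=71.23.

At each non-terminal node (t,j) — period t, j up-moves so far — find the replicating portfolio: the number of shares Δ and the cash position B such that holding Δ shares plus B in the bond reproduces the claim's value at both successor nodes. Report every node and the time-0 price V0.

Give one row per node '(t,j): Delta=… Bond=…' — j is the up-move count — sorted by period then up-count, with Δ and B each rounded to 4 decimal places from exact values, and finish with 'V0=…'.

Under the risk-neutral measure, an up-move has probability p* = (R−d)/(u−d) = 0.8947 and values discount at R = 1.01.
Terminal values V(1,·): V(1,0)=3.0600, V(1,1)=71.2300
Node (0,0) S=63.0000: V=(p*·71.2300+(1−p*)·3.0600)/1.01=63.4200; Δ=(71.2300−3.0600)/(66.1500−42.2100)=2.8475; B=V−Δ·S=-115.9747
The time-0 hedge costs 63.4200, which is the no-arbitrage price.

(0,0): Delta=2.8475 Bond=-115.9747
V0=63.4200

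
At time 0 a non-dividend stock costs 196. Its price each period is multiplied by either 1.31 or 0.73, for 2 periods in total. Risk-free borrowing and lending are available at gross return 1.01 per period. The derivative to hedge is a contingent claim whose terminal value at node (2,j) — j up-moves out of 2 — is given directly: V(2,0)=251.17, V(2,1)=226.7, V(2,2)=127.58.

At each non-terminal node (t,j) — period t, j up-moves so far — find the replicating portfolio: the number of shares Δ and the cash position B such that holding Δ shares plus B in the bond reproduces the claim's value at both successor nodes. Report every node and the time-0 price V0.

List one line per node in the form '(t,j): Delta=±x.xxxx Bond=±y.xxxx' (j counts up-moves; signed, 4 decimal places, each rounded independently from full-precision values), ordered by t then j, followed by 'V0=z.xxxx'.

Under the risk-neutral measure, an up-move has probability p* = (R−d)/(u−d) = 0.4828 and values discount at R = 1.01.
Payoff layer (t=2): V(2,0)=251.1700, V(2,1)=226.7000, V(2,2)=127.5800
Node (1,0) S=143.0800: V=(p*·226.7000+(1−p*)·251.1700)/1.01=236.9870; Δ=(226.7000−251.1700)/(187.4348−104.4484)=-0.2949; B=V−Δ·S=279.1767
Node (1,1) S=256.7600: V=(p*·127.5800+(1−p*)·226.7000)/1.01=177.0782; Δ=(127.5800−226.7000)/(336.3556−187.4348)=-0.6656; B=V−Δ·S=347.9747
Node (0,0) S=196.0000: V=(p*·177.0782+(1−p*)·236.9870)/1.01=206.0055; Δ=(177.0782−236.9870)/(256.7600−143.0800)=-0.5270; B=V−Δ·S=309.2966
Root portfolio cost Δ·196+B reproduces V0=206.0055.

(0,0): Delta=-0.5270 Bond=309.2966
(1,0): Delta=-0.2949 Bond=279.1767
(1,1): Delta=-0.6656 Bond=347.9747
V0=206.0055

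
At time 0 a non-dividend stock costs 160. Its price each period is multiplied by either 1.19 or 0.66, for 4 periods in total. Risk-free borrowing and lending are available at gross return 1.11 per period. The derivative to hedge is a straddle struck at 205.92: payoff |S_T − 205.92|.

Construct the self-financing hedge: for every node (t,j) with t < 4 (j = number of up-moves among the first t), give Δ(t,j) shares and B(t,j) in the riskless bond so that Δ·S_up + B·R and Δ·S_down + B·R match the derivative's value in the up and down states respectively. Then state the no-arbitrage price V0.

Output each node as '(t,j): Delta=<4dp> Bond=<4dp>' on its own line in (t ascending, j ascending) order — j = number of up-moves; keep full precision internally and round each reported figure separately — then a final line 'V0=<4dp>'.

(0,0): Delta=0.2132 Bond=20.2300
(1,0): Delta=-1.0000 Bond=150.5669
(1,1): Delta=0.3328 Bond=-0.3201
(2,0): Delta=-1.0000 Bond=167.1293
(2,1): Delta=-1.0000 Bond=167.1293
(2,2): Delta=0.4642 Bond=-30.1304
(3,0): Delta=-1.0000 Bond=185.5135
(3,1): Delta=-1.0000 Bond=185.5135
(3,2): Delta=-1.0000 Bond=185.5135
(3,3): Delta=0.6086 Bond=-72.3706
V0=54.3385

The replicating-portfolio and risk-neutral prices coincide; use p* = (1.11−0.66)/(1.19−0.66) = 0.8491 for the latter.
Terminal payoffs: V(4,0)=175.5604, V(4,1)=151.1808, V(4,2)=107.2235, V(4,3)=27.9672, V(4,4)=114.9343
(3,0): S=45.9994. Δ = (V_up−V_dn)/(S_up−S_dn) = (151.1808−175.5604)/(54.7392−30.3596) = -1.0000. V = [p*·151.1808 + (1−p*)·175.5604]/1.11 = 139.5142. B = V − Δ·S = 185.5135.
(3,1): S=82.9382. Δ = (V_up−V_dn)/(S_up−S_dn) = (107.2235−151.1808)/(98.6965−54.7392) = -1.0000. V = [p*·107.2235 + (1−p*)·151.1808]/1.11 = 102.5753. B = V − Δ·S = 185.5135.
(3,2): S=149.5402. Δ = (V_up−V_dn)/(S_up−S_dn) = (27.9672−107.2235)/(177.9528−98.6965) = -1.0000. V = [p*·27.9672 + (1−p*)·107.2235]/1.11 = 35.9734. B = V − Δ·S = 185.5135.
(3,3): S=269.6254. Δ = (V_up−V_dn)/(S_up−S_dn) = (114.9343−27.9672)/(320.8543−177.9528) = 0.6086. V = [p*·114.9343 + (1−p*)·27.9672]/1.11 = 91.7182. B = V − Δ·S = -72.3706.
(2,0): S=69.6960. Δ = (V_up−V_dn)/(S_up−S_dn) = (102.5753−139.5142)/(82.9382−45.9994) = -1.0000. V = [p*·102.5753 + (1−p*)·139.5142]/1.11 = 97.4333. B = V − Δ·S = 167.1293.
(2,1): S=125.6640. Δ = (V_up−V_dn)/(S_up−S_dn) = (35.9734−102.5753)/(149.5402−82.9382) = -1.0000. V = [p*·35.9734 + (1−p*)·102.5753]/1.11 = 41.4653. B = V − Δ·S = 167.1293.
(2,2): S=226.5760. Δ = (V_up−V_dn)/(S_up−S_dn) = (91.7182−35.9734)/(269.6254−149.5402) = 0.4642. V = [p*·91.7182 + (1−p*)·35.9734]/1.11 = 75.0485. B = V − Δ·S = -30.1304.
(1,0): S=105.6000. Δ = (V_up−V_dn)/(S_up−S_dn) = (41.4653−97.4333)/(125.6640−69.6960) = -1.0000. V = [p*·41.4653 + (1−p*)·97.4333]/1.11 = 44.9669. B = V − Δ·S = 150.5669.
(1,1): S=190.4000. Δ = (V_up−V_dn)/(S_up−S_dn) = (75.0485−41.4653)/(226.5760−125.6640) = 0.3328. V = [p*·75.0485 + (1−p*)·41.4653]/1.11 = 63.0445. B = V − Δ·S = -0.3201.
(0,0): S=160.0000. Δ = (V_up−V_dn)/(S_up−S_dn) = (63.0445−44.9669)/(190.4000−105.6000) = 0.2132. V = [p*·63.0445 + (1−p*)·44.9669]/1.11 = 54.3385. B = V − Δ·S = 20.2300.
Check: Δ(0,0)·S0 + B(0,0) = 54.3385 = V0.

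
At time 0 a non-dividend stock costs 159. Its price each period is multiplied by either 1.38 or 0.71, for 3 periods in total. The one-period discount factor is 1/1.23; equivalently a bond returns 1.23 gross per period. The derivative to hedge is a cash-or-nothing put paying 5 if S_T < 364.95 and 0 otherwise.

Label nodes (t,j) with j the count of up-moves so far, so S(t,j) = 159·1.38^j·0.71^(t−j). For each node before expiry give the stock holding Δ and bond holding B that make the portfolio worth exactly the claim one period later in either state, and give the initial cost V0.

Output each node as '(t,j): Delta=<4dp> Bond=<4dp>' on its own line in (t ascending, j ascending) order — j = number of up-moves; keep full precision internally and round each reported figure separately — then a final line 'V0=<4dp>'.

Risk-neutral probability p* = (R−d)/(u−d) = (1.23−0.71)/(1.38−0.71) = 0.7761.
Terminal payoffs: V(3,0)=5.0000, V(3,1)=5.0000, V(3,2)=5.0000, V(3,3)=0.0000
(2,0): S=80.1519. Δ = (V_up−V_dn)/(S_up−S_dn) = (5.0000−5.0000)/(110.6096−56.9078) = 0.0000. V = [p*·5.0000 + (1−p*)·5.0000]/1.23 = 4.0650. B = V − Δ·S = 4.0650.
(2,1): S=155.7882. Δ = (V_up−V_dn)/(S_up−S_dn) = (5.0000−5.0000)/(214.9877−110.6096) = 0.0000. V = [p*·5.0000 + (1−p*)·5.0000]/1.23 = 4.0650. B = V − Δ·S = 4.0650.
(2,2): S=302.7996. Δ = (V_up−V_dn)/(S_up−S_dn) = (0.0000−5.0000)/(417.8634−214.9877) = -0.0246. V = [p*·0.0000 + (1−p*)·5.0000]/1.23 = 0.9101. B = V − Δ·S = 8.3728.
(1,0): S=112.8900. Δ = (V_up−V_dn)/(S_up−S_dn) = (4.0650−4.0650)/(155.7882−80.1519) = 0.0000. V = [p*·4.0650 + (1−p*)·4.0650]/1.23 = 3.3049. B = V − Δ·S = 3.3049.
(1,1): S=219.4200. Δ = (V_up−V_dn)/(S_up−S_dn) = (0.9101−4.0650)/(302.7996−155.7882) = -0.0215. V = [p*·0.9101 + (1−p*)·4.0650]/1.23 = 1.3142. B = V − Δ·S = 6.0231.
(0,0): S=159.0000. Δ = (V_up−V_dn)/(S_up−S_dn) = (1.3142−3.3049)/(219.4200−112.8900) = -0.0187. V = [p*·1.3142 + (1−p*)·3.3049]/1.23 = 1.4308. B = V − Δ·S = 4.4020.
Self-financing check: at every node Δ·S+B equals the discounted successor values.

(0,0): Delta=-0.0187 Bond=4.4020
(1,0): Delta=0.0000 Bond=3.3049
(1,1): Delta=-0.0215 Bond=6.0231
(2,0): Delta=0.0000 Bond=4.0650
(2,1): Delta=0.0000 Bond=4.0650
(2,2): Delta=-0.0246 Bond=8.3728
V0=1.4308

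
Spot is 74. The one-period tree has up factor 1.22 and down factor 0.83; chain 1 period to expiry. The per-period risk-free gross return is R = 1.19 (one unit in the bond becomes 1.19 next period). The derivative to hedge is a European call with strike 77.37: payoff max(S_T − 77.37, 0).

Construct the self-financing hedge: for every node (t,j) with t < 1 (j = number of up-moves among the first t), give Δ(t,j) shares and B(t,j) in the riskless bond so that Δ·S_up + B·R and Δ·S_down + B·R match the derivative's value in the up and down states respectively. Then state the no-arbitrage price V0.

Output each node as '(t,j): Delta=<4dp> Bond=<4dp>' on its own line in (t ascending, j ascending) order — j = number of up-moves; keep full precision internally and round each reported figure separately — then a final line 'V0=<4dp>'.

(0,0): Delta=0.4473 Bond=-23.0883
V0=10.0142

Risk-neutral probability p* = (R−d)/(u−d) = (1.19−0.83)/(1.22−0.83) = 0.9231.
Terminal values V(1,·): V(1,0)=0.0000, V(1,1)=12.9100
  t=0,j=0: stock 74.0000 → up 90.2800 (V=12.9100), down 61.4200 (V=0.0000). Price 10.0142; hedge Δ=0.4473, bond B=-23.0883.
Each (Δ,B) replicates both successor values, so the strategy is self-financing and V0 is arbitrage-free.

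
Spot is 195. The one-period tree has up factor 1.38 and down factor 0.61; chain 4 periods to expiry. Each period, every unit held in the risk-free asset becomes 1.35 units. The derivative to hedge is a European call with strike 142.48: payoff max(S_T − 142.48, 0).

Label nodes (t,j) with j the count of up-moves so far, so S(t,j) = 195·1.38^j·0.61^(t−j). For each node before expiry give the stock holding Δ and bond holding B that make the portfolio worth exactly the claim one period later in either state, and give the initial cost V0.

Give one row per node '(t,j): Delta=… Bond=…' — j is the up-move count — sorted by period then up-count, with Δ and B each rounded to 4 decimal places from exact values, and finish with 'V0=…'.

Under the risk-neutral measure, an up-move has probability p* = (R−d)/(u−d) = 0.9610 and values discount at R = 1.35.
Terminal values V(4,·): V(4,0)=0.0000, V(4,1)=0.0000, V(4,2)=0.0000, V(4,3)=170.1292, V(4,4)=564.7342
(3,0): S=44.2613. Δ = (V_up−V_dn)/(S_up−S_dn) = (0.0000−0.0000)/(61.0806−26.9994) = 0.0000. V = [p*·0.0000 + (1−p*)·0.0000]/1.35 = 0.0000. B = V − Δ·S = 0.0000.
(3,1): S=100.1321. Δ = (V_up−V_dn)/(S_up−S_dn) = (0.0000−0.0000)/(138.1823−61.0806) = 0.0000. V = [p*·0.0000 + (1−p*)·0.0000]/1.35 = 0.0000. B = V − Δ·S = 0.0000.
(3,2): S=226.5284. Δ = (V_up−V_dn)/(S_up−S_dn) = (170.1292−0.0000)/(312.6092−138.1823) = 0.9754. V = [p*·170.1292 + (1−p*)·0.0000]/1.35 = 121.1117. B = V − Δ·S = -99.8353.
(3,3): S=512.4740. Δ = (V_up−V_dn)/(S_up−S_dn) = (564.7342−170.1292)/(707.2142−312.6092) = 1.0000. V = [p*·564.7342 + (1−p*)·170.1292]/1.35 = 406.9333. B = V − Δ·S = -105.5407.
(2,0): S=72.5595. Δ = (V_up−V_dn)/(S_up−S_dn) = (0.0000−0.0000)/(100.1321−44.2613) = 0.0000. V = [p*·0.0000 + (1−p*)·0.0000]/1.35 = 0.0000. B = V − Δ·S = 0.0000.
(2,1): S=164.1510. Δ = (V_up−V_dn)/(S_up−S_dn) = (121.1117−0.0000)/(226.5284−100.1321) = 0.9582. V = [p*·121.1117 + (1−p*)·0.0000]/1.35 = 86.2171. B = V − Δ·S = -71.0708.
(2,2): S=371.3580. Δ = (V_up−V_dn)/(S_up−S_dn) = (406.9333−121.1117)/(512.4740−226.5284) = 0.9996. V = [p*·406.9333 + (1−p*)·121.1117]/1.35 = 293.1833. B = V − Δ·S = -78.0137.
(1,0): S=118.9500. Δ = (V_up−V_dn)/(S_up−S_dn) = (86.2171−0.0000)/(164.1510−72.5595) = 0.9413. V = [p*·86.2171 + (1−p*)·0.0000]/1.35 = 61.3763. B = V − Δ·S = -50.5939.
(1,1): S=269.1000. Δ = (V_up−V_dn)/(S_up−S_dn) = (293.1833−86.2171)/(371.3580−164.1510) = 0.9988. V = [p*·293.1833 + (1−p*)·86.2171]/1.35 = 211.1997. B = V − Δ·S = -57.5875.
(0,0): S=195.0000. Δ = (V_up−V_dn)/(S_up−S_dn) = (211.1997−61.3763)/(269.1000−118.9500) = 0.9978. V = [p*·211.1997 + (1−p*)·61.3763]/1.35 = 152.1203. B = V − Δ·S = -42.4556.
Self-financing check: at every node Δ·S+B equals the discounted successor values.

(0,0): Delta=0.9978 Bond=-42.4556
(1,0): Delta=0.9413 Bond=-50.5939
(1,1): Delta=0.9988 Bond=-57.5875
(2,0): Delta=0.0000 Bond=0.0000
(2,1): Delta=0.9582 Bond=-71.0708
(2,2): Delta=0.9996 Bond=-78.0137
(3,0): Delta=0.0000 Bond=0.0000
(3,1): Delta=0.0000 Bond=0.0000
(3,2): Delta=0.9754 Bond=-99.8353
(3,3): Delta=1.0000 Bond=-105.5407
V0=152.1203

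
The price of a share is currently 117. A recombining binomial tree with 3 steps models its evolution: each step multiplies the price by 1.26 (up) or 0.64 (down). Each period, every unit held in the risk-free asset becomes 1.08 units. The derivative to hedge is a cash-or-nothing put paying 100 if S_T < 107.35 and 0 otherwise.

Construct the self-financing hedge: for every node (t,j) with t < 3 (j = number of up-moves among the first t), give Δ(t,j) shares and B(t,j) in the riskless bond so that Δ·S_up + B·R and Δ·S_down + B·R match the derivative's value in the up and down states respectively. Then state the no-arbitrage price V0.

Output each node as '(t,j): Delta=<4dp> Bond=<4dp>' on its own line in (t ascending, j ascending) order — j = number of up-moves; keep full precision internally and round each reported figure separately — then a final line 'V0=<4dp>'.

(0,0): Delta=-0.4870 Bond=73.1692
(1,0): Delta=-1.4154 Bond=148.5400
(1,1): Delta=-0.2941 Bond=50.5839
(2,0): Delta=0.0000 Bond=92.5926
(2,1): Delta=-1.7095 Bond=188.1720
(2,2): Delta=0.0000 Bond=0.0000
V0=16.1879

Risk-neutral probability p* = (R−d)/(u−d) = (1.08−0.64)/(1.26−0.64) = 0.7097.
At expiry t=3: V(3,0)=100.0000, V(3,1)=100.0000, V(3,2)=0.0000, V(3,3)=0.0000
  t=2,j=0: stock 47.9232 → up 60.3832 (V=100.0000), down 30.6708 (V=100.0000). Price 92.5926; hedge Δ=0.0000, bond B=92.5926.
  t=2,j=1: stock 94.3488 → up 118.8795 (V=0.0000), down 60.3832 (V=100.0000). Price 26.8817; hedge Δ=-1.7095, bond B=188.1720.
  t=2,j=2: stock 185.7492 → up 234.0440 (V=0.0000), down 118.8795 (V=0.0000). Price 0.0000; hedge Δ=0.0000, bond B=0.0000.
  t=1,j=0: stock 74.8800 → up 94.3488 (V=26.8817), down 47.9232 (V=92.5926). Price 42.5547; hedge Δ=-1.4154, bond B=148.5400.
  t=1,j=1: stock 147.4200 → up 185.7492 (V=0.0000), down 94.3488 (V=26.8817). Price 7.2263; hedge Δ=-0.2941, bond B=50.5839.
  t=0,j=0: stock 117.0000 → up 147.4200 (V=7.2263), down 74.8800 (V=42.5547). Price 16.1879; hedge Δ=-0.4870, bond B=73.1692.
Each (Δ,B) replicates both successor values, so the strategy is self-financing and V0 is arbitrage-free.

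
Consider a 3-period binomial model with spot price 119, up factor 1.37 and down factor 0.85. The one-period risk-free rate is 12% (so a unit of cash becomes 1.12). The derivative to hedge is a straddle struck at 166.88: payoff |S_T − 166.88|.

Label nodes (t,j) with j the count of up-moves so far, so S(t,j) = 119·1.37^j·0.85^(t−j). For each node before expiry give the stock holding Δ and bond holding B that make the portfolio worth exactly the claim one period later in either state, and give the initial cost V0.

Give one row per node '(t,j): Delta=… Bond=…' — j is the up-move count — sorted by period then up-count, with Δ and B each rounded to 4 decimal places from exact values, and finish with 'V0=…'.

Since d<R<u, set p* = (R−d)/(u−d) = 0.5192; price each node as the discounted p*-expectation of its children.
At expiry t=3: V(3,0)=93.7991, V(3,1)=49.0908, V(3,2)=22.9684, V(3,3)=139.1110
Node (2,0) S=85.9775: V=(p*·49.0908+(1−p*)·93.7991)/1.12=63.0225; Δ=(49.0908−93.7991)/(117.7892−73.0809)=-1.0000; B=V−Δ·S=149.0000
Node (2,1) S=138.5755: V=(p*·22.9684+(1−p*)·49.0908)/1.12=31.7208; Δ=(22.9684−49.0908)/(189.8484−117.7892)=-0.3625; B=V−Δ·S=81.9561
Node (2,2) S=223.3511: V=(p*·139.1110+(1−p*)·22.9684)/1.12=74.3511; Δ=(139.1110−22.9684)/(305.9910−189.8484)=1.0000; B=V−Δ·S=-149.0000
Node (1,0) S=101.1500: V=(p*·31.7208+(1−p*)·63.0225)/1.12=41.7586; Δ=(31.7208−63.0225)/(138.5755−85.9775)=-0.5951; B=V−Δ·S=101.9543
Node (1,1) S=163.0300: V=(p*·74.3511+(1−p*)·31.7208)/1.12=48.0855; Δ=(74.3511−31.7208)/(223.3511−138.5755)=0.5029; B=V−Δ·S=-33.8959
Node (0,0) S=119.0000: V=(p*·48.0855+(1−p*)·41.7586)/1.12=40.2176; Δ=(48.0855−41.7586)/(163.0300−101.1500)=0.1022; B=V−Δ·S=28.0506
Root portfolio cost Δ·119+B reproduces V0=40.2176.

(0,0): Delta=0.1022 Bond=28.0506
(1,0): Delta=-0.5951 Bond=101.9543
(1,1): Delta=0.5029 Bond=-33.8959
(2,0): Delta=-1.0000 Bond=149.0000
(2,1): Delta=-0.3625 Bond=81.9561
(2,2): Delta=1.0000 Bond=-149.0000
V0=40.2176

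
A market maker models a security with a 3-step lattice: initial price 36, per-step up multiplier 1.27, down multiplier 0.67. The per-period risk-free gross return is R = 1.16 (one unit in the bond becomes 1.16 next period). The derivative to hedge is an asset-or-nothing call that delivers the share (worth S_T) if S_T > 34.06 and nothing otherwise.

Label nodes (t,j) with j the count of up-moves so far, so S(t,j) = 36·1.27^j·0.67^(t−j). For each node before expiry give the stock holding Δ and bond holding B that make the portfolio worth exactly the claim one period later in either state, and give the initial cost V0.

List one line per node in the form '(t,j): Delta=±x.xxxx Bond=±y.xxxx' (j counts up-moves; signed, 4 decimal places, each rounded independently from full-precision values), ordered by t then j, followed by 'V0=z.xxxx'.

(0,0): Delta=1.2002 Bond=-8.3339
(1,0): Delta=1.8925 Bond=-26.3656
(1,1): Delta=1.1182 Bond=-5.9188
(2,0): Delta=0.0000 Bond=0.0000
(2,1): Delta=2.1167 Bond=-37.4499
(2,2): Delta=1.0000 Bond=0.0000
V0=34.8745

Under the risk-neutral measure, an up-move has probability p* = (R−d)/(u−d) = 0.8167 and values discount at R = 1.16.
At expiry t=3: V(3,0)=0.0000, V(3,1)=0.0000, V(3,2)=38.9031, V(3,3)=73.7418
(2,0): S=16.1604. Δ = (V_up−V_dn)/(S_up−S_dn) = (0.0000−0.0000)/(20.5237−10.8275) = 0.0000. V = [p*·0.0000 + (1−p*)·0.0000]/1.16 = 0.0000. B = V − Δ·S = 0.0000.
(2,1): S=30.6324. Δ = (V_up−V_dn)/(S_up−S_dn) = (38.9031−0.0000)/(38.9031−20.5237) = 2.1167. V = [p*·38.9031 + (1−p*)·0.0000]/1.16 = 27.3887. B = V − Δ·S = -37.4499.
(2,2): S=58.0644. Δ = (V_up−V_dn)/(S_up−S_dn) = (73.7418−38.9031)/(73.7418−38.9031) = 1.0000. V = [p*·73.7418 + (1−p*)·38.9031]/1.16 = 58.0644. B = V − Δ·S = 0.0000.
(1,0): S=24.1200. Δ = (V_up−V_dn)/(S_up−S_dn) = (27.3887−0.0000)/(30.6324−16.1604) = 1.8925. V = [p*·27.3887 + (1−p*)·0.0000]/1.16 = 19.2823. B = V − Δ·S = -26.3656.
(1,1): S=45.7200. Δ = (V_up−V_dn)/(S_up−S_dn) = (58.0644−27.3887)/(58.0644−30.6324) = 1.1182. V = [p*·58.0644 + (1−p*)·27.3887]/1.16 = 45.2073. B = V − Δ·S = -5.9188.
(0,0): S=36.0000. Δ = (V_up−V_dn)/(S_up−S_dn) = (45.2073−19.2823)/(45.7200−24.1200) = 1.2002. V = [p*·45.2073 + (1−p*)·19.2823]/1.16 = 34.8745. B = V − Δ·S = -8.3339.
The time-0 hedge costs 34.8745, which is the no-arbitrage price.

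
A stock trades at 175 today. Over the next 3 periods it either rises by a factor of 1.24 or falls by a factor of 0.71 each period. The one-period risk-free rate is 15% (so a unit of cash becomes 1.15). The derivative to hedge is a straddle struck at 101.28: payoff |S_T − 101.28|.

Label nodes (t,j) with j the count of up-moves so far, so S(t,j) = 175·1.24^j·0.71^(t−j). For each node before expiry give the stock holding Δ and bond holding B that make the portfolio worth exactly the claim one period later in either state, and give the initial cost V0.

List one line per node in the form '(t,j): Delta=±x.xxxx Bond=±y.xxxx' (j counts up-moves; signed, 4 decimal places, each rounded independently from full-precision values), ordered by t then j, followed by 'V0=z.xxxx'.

(0,0): Delta=0.9818 Bond=-63.1647
(1,0): Delta=0.8267 Bond=-53.3631
(1,1): Delta=1.0000 Bond=-76.5822
(2,0): Delta=-0.6531 Bond=69.1758
(2,1): Delta=1.0000 Bond=-88.0696
(2,2): Delta=1.0000 Bond=-88.0696
V0=108.6556

No-arbitrage ⇒ martingale measure with p* = (R−d)/(u−d) = 0.8302.
Payoff layer (t=3): V(3,0)=38.6456, V(3,1)=8.1097, V(3,2)=89.7668, V(3,3)=232.3792
  t=2,j=0: stock 88.2175 → up 109.3897 (V=8.1097), down 62.6344 (V=38.6456). Price 11.5609; hedge Δ=-0.6531, bond B=69.1758.
  t=2,j=1: stock 154.0700 → up 191.0468 (V=89.7668), down 109.3897 (V=8.1097). Price 66.0004; hedge Δ=1.0000, bond B=-88.0696.
  t=2,j=2: stock 269.0800 → up 333.6592 (V=232.3792), down 191.0468 (V=89.7668). Price 181.0104; hedge Δ=1.0000, bond B=-88.0696.
  t=1,j=0: stock 124.2500 → up 154.0700 (V=66.0004), down 88.2175 (V=11.5609). Price 49.3530; hedge Δ=0.8267, bond B=-53.3631.
  t=1,j=1: stock 217.0000 → up 269.0800 (V=181.0104), down 154.0700 (V=66.0004). Price 140.4178; hedge Δ=1.0000, bond B=-76.5822.
  t=0,j=0: stock 175.0000 → up 217.0000 (V=140.4178), down 124.2500 (V=49.3530). Price 108.6556; hedge Δ=0.9818, bond B=-63.1647.
Self-financing check: at every node Δ·S+B equals the discounted successor values.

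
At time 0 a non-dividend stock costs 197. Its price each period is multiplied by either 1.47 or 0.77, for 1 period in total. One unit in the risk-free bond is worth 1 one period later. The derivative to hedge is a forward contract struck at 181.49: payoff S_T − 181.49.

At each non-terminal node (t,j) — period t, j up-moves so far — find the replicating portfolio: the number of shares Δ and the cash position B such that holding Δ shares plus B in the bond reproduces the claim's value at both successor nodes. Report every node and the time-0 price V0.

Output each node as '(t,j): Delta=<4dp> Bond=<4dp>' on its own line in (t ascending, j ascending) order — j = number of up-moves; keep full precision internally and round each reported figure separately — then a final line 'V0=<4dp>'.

(0,0): Delta=1.0000 Bond=-181.4900
V0=15.5100

No-arbitrage ⇒ martingale measure with p* = (R−d)/(u−d) = 0.3286.
Payoff layer (t=1): V(1,0)=-29.8000, V(1,1)=108.1000
Node (0,0) S=197.0000: V=(p*·108.1000+(1−p*)·-29.8000)/1=15.5100; Δ=(108.1000−-29.8000)/(289.5900−151.6900)=1.0000; B=V−Δ·S=-181.4900
The time-0 hedge costs 15.5100, which is the no-arbitrage price.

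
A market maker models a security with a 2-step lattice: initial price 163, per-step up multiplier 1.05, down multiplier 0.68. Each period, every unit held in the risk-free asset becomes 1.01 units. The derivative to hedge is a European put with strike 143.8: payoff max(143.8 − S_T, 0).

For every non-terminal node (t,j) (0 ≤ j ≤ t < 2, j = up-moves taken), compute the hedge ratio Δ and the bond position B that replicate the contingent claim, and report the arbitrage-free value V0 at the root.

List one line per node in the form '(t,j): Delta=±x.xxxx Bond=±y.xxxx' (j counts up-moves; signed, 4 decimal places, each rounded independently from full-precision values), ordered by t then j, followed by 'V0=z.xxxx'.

No-arbitrage ⇒ martingale measure with p* = (R−d)/(u−d) = 0.8919.
At expiry t=2: V(2,0)=68.4288, V(2,1)=27.4180, V(2,2)=0.0000
(1,0): S=110.8400. Δ = (V_up−V_dn)/(S_up−S_dn) = (27.4180−68.4288)/(116.3820−75.3712) = -1.0000. V = [p*·27.4180 + (1−p*)·68.4288]/1.01 = 31.5362. B = V − Δ·S = 142.3762.
(1,1): S=171.1500. Δ = (V_up−V_dn)/(S_up−S_dn) = (0.0000−27.4180)/(179.7075−116.3820) = -0.4330. V = [p*·0.0000 + (1−p*)·27.4180]/1.01 = 2.9348. B = V − Δ·S = 77.0375.
(0,0): S=163.0000. Δ = (V_up−V_dn)/(S_up−S_dn) = (2.9348−31.5362)/(171.1500−110.8400) = -0.4742. V = [p*·2.9348 + (1−p*)·31.5362]/1.01 = 5.9671. B = V − Δ·S = 83.2684.
Each (Δ,B) replicates both successor values, so the strategy is self-financing and V0 is arbitrage-free.

(0,0): Delta=-0.4742 Bond=83.2684
(1,0): Delta=-1.0000 Bond=142.3762
(1,1): Delta=-0.4330 Bond=77.0375
V0=5.9671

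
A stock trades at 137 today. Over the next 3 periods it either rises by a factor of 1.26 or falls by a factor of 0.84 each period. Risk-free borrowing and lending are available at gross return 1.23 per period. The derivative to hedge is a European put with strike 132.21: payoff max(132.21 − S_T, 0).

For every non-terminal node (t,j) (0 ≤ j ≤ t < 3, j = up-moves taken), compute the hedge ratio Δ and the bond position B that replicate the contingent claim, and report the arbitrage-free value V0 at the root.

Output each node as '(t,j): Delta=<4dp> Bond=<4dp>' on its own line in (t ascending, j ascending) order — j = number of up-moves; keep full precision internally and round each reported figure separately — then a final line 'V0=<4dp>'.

Risk-neutral probability p* = (R−d)/(u−d) = (1.23−0.84)/(1.26−0.84) = 0.9286.
At expiry t=3: V(3,0)=51.0096, V(3,1)=10.4093, V(3,2)=0.0000, V(3,3)=0.0000
(2,0): S=96.6672. Δ = (V_up−V_dn)/(S_up−S_dn) = (10.4093−51.0096)/(121.8007−81.2004) = -1.0000. V = [p*·10.4093 + (1−p*)·51.0096]/1.23 = 10.8206. B = V − Δ·S = 107.4878.
(2,1): S=145.0008. Δ = (V_up−V_dn)/(S_up−S_dn) = (0.0000−10.4093)/(182.7010−121.8007) = -0.1709. V = [p*·0.0000 + (1−p*)·10.4093]/1.23 = 0.6045. B = V − Δ·S = 25.3886.
(2,2): S=217.5012. Δ = (V_up−V_dn)/(S_up−S_dn) = (0.0000−0.0000)/(274.0515−182.7010) = 0.0000. V = [p*·0.0000 + (1−p*)·0.0000]/1.23 = 0.0000. B = V − Δ·S = 0.0000.
(1,0): S=115.0800. Δ = (V_up−V_dn)/(S_up−S_dn) = (0.6045−10.8206)/(145.0008−96.6672) = -0.2114. V = [p*·0.6045 + (1−p*)·10.8206]/1.23 = 1.0847. B = V − Δ·S = 25.4088.
(1,1): S=172.6200. Δ = (V_up−V_dn)/(S_up−S_dn) = (0.0000−0.6045)/(217.5012−145.0008) = -0.0083. V = [p*·0.0000 + (1−p*)·0.6045]/1.23 = 0.0351. B = V − Δ·S = 1.4744.
(0,0): S=137.0000. Δ = (V_up−V_dn)/(S_up−S_dn) = (0.0351−1.0847)/(172.6200−115.0800) = -0.0182. V = [p*·0.0351 + (1−p*)·1.0847]/1.23 = 0.0895. B = V − Δ·S = 2.5886.
Each (Δ,B) replicates both successor values, so the strategy is self-financing and V0 is arbitrage-free.

(0,0): Delta=-0.0182 Bond=2.5886
(1,0): Delta=-0.2114 Bond=25.4088
(1,1): Delta=-0.0083 Bond=1.4744
(2,0): Delta=-1.0000 Bond=107.4878
(2,1): Delta=-0.1709 Bond=25.3886
(2,2): Delta=0.0000 Bond=0.0000
V0=0.0895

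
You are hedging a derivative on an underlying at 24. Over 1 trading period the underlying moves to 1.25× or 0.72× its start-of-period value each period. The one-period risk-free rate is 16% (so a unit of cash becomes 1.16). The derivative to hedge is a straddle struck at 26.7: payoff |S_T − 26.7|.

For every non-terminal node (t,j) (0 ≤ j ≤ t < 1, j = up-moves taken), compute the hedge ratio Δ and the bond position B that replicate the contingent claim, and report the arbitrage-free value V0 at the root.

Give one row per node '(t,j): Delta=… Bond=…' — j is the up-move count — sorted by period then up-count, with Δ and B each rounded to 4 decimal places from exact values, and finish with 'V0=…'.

(0,0): Delta=-0.4811 Bond=15.2879
V0=3.7407

Since d<R<u, set p* = (R−d)/(u−d) = 0.8302; price each node as the discounted p*-expectation of its children.
Terminal payoffs: V(1,0)=9.4200, V(1,1)=3.3000
Node (0,0) S=24.0000: V=(p*·3.3000+(1−p*)·9.4200)/1.16=3.7407; Δ=(3.3000−9.4200)/(30.0000−17.2800)=-0.4811; B=V−Δ·S=15.2879
Self-financing check: at every node Δ·S+B equals the discounted successor values.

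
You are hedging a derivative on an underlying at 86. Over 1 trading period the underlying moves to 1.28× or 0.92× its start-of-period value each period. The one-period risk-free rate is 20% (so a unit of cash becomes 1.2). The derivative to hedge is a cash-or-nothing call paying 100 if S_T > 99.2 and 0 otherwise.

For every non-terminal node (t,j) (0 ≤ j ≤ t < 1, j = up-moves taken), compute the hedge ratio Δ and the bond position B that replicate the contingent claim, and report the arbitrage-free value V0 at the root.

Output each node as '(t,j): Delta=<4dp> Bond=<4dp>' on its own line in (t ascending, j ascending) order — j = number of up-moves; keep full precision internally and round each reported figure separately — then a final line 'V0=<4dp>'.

Under the risk-neutral measure, an up-move has probability p* = (R−d)/(u−d) = 0.7778 and values discount at R = 1.2.
At expiry t=1: V(1,0)=0.0000, V(1,1)=100.0000
Node (0,0) S=86.0000: V=(p*·100.0000+(1−p*)·0.0000)/1.2=64.8148; Δ=(100.0000−0.0000)/(110.0800−79.1200)=3.2300; B=V−Δ·S=-212.9630
The time-0 hedge costs 64.8148, which is the no-arbitrage price.

(0,0): Delta=3.2300 Bond=-212.9630
V0=64.8148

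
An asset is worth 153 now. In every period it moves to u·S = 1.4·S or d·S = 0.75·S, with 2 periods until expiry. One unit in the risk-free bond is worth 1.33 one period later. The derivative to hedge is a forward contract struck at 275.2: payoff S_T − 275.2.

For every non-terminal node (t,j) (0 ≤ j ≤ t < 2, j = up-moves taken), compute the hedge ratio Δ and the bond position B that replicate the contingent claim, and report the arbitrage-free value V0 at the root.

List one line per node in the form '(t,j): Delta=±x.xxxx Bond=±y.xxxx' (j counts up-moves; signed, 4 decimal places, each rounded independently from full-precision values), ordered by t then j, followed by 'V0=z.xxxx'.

(0,0): Delta=1.0000 Bond=-155.5769
(1,0): Delta=1.0000 Bond=-206.9173
(1,1): Delta=1.0000 Bond=-206.9173
V0=-2.5769

Under the risk-neutral measure, an up-move has probability p* = (R−d)/(u−d) = 0.8923 and values discount at R = 1.33.
Terminal values V(2,·): V(2,0)=-189.1375, V(2,1)=-114.5500, V(2,2)=24.6800
(1,0): S=114.7500. Δ = (V_up−V_dn)/(S_up−S_dn) = (-114.5500−-189.1375)/(160.6500−86.0625) = 1.0000. V = [p*·-114.5500 + (1−p*)·-189.1375]/1.33 = -92.1673. B = V − Δ·S = -206.9173.
(1,1): S=214.2000. Δ = (V_up−V_dn)/(S_up−S_dn) = (24.6800−-114.5500)/(299.8800−160.6500) = 1.0000. V = [p*·24.6800 + (1−p*)·-114.5500]/1.33 = 7.2827. B = V − Δ·S = -206.9173.
(0,0): S=153.0000. Δ = (V_up−V_dn)/(S_up−S_dn) = (7.2827−-92.1673)/(214.2000−114.7500) = 1.0000. V = [p*·7.2827 + (1−p*)·-92.1673]/1.33 = -2.5769. B = V − Δ·S = -155.5769.
Self-financing check: at every node Δ·S+B equals the discounted successor values.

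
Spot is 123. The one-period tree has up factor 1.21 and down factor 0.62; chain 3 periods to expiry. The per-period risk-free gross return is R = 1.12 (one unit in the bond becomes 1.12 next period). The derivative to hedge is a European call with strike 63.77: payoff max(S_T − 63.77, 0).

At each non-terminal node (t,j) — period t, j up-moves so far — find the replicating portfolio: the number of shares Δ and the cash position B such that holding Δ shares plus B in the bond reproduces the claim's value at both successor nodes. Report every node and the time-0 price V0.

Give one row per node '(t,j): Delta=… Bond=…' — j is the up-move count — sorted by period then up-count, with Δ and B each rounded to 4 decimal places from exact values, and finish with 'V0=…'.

(0,0): Delta=0.9742 Bond=-41.8583
(1,0): Delta=0.8052 Bond=-33.9935
(1,1): Delta=0.9898 Bond=-49.2011
(2,0): Delta=0.0000 Bond=0.0000
(2,1): Delta=0.8795 Bond=-44.9259
(2,2): Delta=1.0000 Bond=-56.9375
V0=77.9730

No-arbitrage ⇒ martingale measure with p* = (R−d)/(u−d) = 0.8475.
Terminal values V(3,·): V(3,0)=0.0000, V(3,1)=0.0000, V(3,2)=47.8823, V(3,3)=154.1320
  t=2,j=0: stock 47.2812 → up 57.2103 (V=0.0000), down 29.3143 (V=0.0000). Price 0.0000; hedge Δ=0.0000, bond B=0.0000.
  t=2,j=1: stock 92.2746 → up 111.6523 (V=47.8823), down 57.2103 (V=0.0000). Price 36.2305; hedge Δ=0.8795, bond B=-44.9259.
  t=2,j=2: stock 180.0843 → up 217.9020 (V=154.1320), down 111.6523 (V=47.8823). Price 123.1468; hedge Δ=1.0000, bond B=-56.9375.
  t=1,j=0: stock 76.2600 → up 92.2746 (V=36.2305), down 47.2812 (V=0.0000). Price 27.4141; hedge Δ=0.8052, bond B=-33.9935.
  t=1,j=1: stock 148.8300 → up 180.0843 (V=123.1468), down 92.2746 (V=36.2305). Price 98.1146; hedge Δ=0.9898, bond B=-49.2011.
  t=0,j=0: stock 123.0000 → up 148.8300 (V=98.1146), down 76.2600 (V=27.4141). Price 77.9730; hedge Δ=0.9742, bond B=-41.8583.
Self-financing check: at every node Δ·S+B equals the discounted successor values.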